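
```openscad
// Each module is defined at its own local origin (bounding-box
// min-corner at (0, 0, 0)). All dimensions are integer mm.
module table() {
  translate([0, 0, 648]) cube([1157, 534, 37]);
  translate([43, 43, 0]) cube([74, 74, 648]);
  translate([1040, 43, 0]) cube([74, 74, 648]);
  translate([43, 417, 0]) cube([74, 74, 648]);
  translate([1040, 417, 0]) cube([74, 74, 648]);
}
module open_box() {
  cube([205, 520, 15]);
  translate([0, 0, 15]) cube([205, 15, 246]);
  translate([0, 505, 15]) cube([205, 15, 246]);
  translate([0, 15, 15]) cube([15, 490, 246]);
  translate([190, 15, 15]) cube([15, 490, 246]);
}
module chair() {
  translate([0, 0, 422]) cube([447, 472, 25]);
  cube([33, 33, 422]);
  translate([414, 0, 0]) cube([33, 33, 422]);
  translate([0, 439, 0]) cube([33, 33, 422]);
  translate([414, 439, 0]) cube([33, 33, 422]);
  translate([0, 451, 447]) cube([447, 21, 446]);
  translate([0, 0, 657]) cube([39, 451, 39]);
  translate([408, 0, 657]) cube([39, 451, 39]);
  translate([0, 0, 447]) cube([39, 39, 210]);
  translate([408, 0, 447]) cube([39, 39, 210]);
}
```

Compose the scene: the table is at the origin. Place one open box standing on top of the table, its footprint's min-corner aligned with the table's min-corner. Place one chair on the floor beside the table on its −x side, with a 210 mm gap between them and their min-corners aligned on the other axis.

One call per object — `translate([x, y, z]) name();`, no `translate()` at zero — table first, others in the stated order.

table();
translate([0, 0, 685]) open_box();
translate([-657, 0, 0]) chair();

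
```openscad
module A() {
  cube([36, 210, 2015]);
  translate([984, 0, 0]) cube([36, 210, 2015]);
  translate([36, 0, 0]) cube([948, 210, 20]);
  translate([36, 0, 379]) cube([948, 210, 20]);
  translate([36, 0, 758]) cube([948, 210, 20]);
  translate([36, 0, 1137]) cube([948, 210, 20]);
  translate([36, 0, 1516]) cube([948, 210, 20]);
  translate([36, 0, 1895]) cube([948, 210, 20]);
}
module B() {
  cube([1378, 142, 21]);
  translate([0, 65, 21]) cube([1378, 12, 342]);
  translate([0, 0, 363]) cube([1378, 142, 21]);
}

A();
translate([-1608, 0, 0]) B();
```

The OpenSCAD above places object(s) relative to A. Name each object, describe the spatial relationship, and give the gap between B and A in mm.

The I-beam's nearest face is 230 mm from the bookshelf's −x face.

A is a bookshelf. B is an I-beam. The I-beam is on the floor beside the bookshelf on its −x side. The gap between the I-beam and the bookshelf is 230 mm.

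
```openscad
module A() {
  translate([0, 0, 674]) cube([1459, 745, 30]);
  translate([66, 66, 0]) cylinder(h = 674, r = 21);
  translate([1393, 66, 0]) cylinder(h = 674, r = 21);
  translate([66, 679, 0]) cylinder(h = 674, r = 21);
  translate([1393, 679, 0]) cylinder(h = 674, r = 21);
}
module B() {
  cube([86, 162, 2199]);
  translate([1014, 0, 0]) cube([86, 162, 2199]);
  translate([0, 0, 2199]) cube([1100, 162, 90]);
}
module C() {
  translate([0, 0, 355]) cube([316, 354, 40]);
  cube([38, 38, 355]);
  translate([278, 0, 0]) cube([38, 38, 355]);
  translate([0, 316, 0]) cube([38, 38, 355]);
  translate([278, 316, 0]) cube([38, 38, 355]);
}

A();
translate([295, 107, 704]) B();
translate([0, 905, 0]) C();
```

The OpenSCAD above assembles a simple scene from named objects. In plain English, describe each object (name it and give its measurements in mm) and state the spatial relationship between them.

A is a rectangular dining table. The top is 1459×745×30 mm with its upper surface at z = 704 mm. It stands on four round legs of 42 mm diameter, each leg's bounding box inset 45 mm from the nearest pair of top edges, running from the floor to the underside of the top.

B is a rectangular door frame: two vertical jambs of 86×162 mm section, 2199 mm tall, with a clear opening 928 mm wide between their inner faces. A header 90 mm tall and 162 mm deep lies on top of the jambs and spans the full outside width.

C is a four-legged stool. The seat is 316×354 mm, 40 mm thick, top at z = 395 mm. It stands on four square legs, each 38×38 mm in cross-section, from z = 0 to the seat underside, each flush with a corner of the seat.

The door frame is on top of the table. The stool is on the floor beside the table on its +y side.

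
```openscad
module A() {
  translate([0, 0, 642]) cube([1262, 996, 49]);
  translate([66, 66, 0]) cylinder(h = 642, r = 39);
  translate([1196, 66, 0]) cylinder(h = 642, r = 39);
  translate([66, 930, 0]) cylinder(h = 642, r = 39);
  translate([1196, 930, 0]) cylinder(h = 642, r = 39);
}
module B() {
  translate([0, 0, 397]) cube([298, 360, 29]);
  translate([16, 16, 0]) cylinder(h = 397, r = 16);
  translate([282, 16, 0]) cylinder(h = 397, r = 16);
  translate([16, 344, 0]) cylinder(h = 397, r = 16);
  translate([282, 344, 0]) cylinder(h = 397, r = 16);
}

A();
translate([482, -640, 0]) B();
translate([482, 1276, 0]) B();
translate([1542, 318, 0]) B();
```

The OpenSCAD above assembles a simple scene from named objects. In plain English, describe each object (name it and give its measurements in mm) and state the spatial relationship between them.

A is a table with a 1262×996 mm rectangular top, 49 mm thick, top surface at z = 691 mm, supported by four round legs of 78 mm diameter, each leg's bounding box inset 27 mm from the nearest pair of top edges, running from the floor.

B is a four-legged stool. The seat is 298×360 mm, 29 mm thick, top at z = 426 mm. It stands on four round legs, each 32 mm in diameter, from z = 0 to the seat underside, each leg's axis is inset half a diameter from the nearest pair of seat edges (so the leg's bounding box is flush with the corner).

Three stools sit around the table at the −y, +y, +x sides.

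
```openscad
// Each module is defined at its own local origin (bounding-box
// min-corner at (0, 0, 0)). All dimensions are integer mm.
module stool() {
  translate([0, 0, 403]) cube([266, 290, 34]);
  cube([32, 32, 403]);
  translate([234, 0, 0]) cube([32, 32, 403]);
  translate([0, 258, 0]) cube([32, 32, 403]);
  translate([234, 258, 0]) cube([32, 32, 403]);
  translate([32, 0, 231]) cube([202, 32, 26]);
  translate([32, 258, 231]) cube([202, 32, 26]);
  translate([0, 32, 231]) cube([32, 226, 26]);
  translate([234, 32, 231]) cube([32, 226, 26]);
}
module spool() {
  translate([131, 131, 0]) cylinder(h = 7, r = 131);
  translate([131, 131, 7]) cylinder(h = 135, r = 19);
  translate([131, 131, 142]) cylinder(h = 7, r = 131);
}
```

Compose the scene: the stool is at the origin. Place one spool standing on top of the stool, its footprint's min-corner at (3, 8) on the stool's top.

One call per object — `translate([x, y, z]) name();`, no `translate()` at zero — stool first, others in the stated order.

stool();
translate([3, 8, 437]) spool();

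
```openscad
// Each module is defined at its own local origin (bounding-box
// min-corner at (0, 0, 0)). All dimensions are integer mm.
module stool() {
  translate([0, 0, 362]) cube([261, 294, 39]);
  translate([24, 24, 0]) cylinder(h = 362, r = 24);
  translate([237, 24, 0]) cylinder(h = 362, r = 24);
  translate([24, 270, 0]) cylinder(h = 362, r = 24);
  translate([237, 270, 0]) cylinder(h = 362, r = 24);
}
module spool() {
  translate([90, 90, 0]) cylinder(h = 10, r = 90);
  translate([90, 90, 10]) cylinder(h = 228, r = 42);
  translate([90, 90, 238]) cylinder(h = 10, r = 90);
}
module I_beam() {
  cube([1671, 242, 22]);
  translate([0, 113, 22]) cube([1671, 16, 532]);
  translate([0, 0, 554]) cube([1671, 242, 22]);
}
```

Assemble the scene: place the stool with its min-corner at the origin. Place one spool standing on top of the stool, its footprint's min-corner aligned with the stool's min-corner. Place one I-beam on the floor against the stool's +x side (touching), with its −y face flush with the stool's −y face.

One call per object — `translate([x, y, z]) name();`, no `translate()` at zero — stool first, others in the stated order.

stool();
translate([0, 0, 401]) spool();
translate([261, 0, 0]) I_beam();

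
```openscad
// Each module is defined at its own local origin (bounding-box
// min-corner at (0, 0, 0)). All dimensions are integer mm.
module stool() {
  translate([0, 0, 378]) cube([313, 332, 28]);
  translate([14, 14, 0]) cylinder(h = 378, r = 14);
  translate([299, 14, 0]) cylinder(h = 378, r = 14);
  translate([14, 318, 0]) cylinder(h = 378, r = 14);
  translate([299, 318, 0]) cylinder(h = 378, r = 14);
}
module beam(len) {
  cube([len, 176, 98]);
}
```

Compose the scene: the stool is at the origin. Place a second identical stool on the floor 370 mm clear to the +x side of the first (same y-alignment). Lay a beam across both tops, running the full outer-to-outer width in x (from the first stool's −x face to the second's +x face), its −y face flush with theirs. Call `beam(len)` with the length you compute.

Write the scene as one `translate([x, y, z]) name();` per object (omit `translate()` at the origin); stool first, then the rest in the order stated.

stool();
translate([683, 0, 0]) stool();
translate([0, 0, 406]) beam(996);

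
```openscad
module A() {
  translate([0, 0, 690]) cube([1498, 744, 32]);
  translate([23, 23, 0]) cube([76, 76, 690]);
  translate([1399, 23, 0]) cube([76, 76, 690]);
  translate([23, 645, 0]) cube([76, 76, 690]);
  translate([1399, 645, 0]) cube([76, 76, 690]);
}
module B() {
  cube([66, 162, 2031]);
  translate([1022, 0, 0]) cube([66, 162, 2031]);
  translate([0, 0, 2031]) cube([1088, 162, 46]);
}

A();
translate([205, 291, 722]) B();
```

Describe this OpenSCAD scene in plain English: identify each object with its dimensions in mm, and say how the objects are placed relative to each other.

A is a table: top 1498 mm (x) × 744 mm (y), 32 mm thick, upper face at z = 722 mm, on four 76×76 mm square legs, each inset 23 mm from the nearest pair of top edges, running from z = 0 to the bottom of the top.

B is a rectangular door frame: two vertical jambs of 66×162 mm section, 2031 mm tall, with a clear opening 956 mm wide between their inner faces. A header 46 mm tall and 162 mm deep lies on top of the jambs and spans the full outside width.

The door frame is on top of the table, centred.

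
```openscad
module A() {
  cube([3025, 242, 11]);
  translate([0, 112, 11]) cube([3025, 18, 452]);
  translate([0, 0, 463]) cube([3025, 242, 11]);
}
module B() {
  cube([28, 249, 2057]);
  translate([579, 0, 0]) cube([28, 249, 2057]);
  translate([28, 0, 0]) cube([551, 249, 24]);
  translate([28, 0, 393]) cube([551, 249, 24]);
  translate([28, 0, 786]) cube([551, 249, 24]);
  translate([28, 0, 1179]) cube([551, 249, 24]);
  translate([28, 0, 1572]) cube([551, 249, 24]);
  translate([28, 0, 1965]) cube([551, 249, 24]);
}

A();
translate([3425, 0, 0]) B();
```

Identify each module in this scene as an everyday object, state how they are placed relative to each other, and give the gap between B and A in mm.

The bookshelf's nearest face is 400 mm from the I-beam's +x face.

A is an I-beam. B is a bookshelf. The bookshelf is on the floor beside the I-beam on its +x side. The gap between the bookshelf and the I-beam is 400 mm.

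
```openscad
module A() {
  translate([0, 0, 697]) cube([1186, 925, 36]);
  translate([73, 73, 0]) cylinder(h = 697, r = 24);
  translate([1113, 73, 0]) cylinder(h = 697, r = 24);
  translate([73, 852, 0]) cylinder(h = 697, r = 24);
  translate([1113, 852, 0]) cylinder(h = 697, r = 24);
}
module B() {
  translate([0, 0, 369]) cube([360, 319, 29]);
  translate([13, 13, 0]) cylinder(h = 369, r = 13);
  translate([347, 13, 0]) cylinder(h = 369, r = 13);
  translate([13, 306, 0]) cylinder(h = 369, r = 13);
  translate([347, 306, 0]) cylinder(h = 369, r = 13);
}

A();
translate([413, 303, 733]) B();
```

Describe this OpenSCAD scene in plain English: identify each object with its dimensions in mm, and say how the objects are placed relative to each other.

A is a rectangular dining table. The top is 1186×925×36 mm with its upper surface at z = 733 mm. It stands on four round legs of 48 mm diameter, each leg's bounding box inset 49 mm from the nearest pair of top edges, running from the floor to the underside of the top.

B is a four-legged stool. The seat is 360×319 mm, 29 mm thick, top at z = 398 mm. It stands on four round legs, each 26 mm in diameter, from z = 0 to the seat underside, each leg's axis is inset half a diameter from the nearest pair of seat edges (so the leg's bounding box is flush with the corner).

The stool is on top of the table, centred.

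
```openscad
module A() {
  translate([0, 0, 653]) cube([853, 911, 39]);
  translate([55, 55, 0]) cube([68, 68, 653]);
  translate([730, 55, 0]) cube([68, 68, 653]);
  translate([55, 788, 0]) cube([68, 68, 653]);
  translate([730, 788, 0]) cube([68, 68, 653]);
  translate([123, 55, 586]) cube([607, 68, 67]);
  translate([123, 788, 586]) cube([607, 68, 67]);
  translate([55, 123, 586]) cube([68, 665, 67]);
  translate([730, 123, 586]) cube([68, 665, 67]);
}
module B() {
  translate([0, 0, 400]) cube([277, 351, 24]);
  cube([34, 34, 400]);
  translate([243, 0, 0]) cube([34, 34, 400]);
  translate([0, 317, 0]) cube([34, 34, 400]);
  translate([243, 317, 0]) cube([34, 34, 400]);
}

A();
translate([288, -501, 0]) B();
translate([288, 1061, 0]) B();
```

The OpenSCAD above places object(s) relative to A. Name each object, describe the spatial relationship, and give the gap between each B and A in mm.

A is a table. B is a stool. Two stools sit around the table at the −y, +y sides. The gap between each stool and the table is 150 mm.

Each stool's nearest face is 150 mm from the table's bounding box.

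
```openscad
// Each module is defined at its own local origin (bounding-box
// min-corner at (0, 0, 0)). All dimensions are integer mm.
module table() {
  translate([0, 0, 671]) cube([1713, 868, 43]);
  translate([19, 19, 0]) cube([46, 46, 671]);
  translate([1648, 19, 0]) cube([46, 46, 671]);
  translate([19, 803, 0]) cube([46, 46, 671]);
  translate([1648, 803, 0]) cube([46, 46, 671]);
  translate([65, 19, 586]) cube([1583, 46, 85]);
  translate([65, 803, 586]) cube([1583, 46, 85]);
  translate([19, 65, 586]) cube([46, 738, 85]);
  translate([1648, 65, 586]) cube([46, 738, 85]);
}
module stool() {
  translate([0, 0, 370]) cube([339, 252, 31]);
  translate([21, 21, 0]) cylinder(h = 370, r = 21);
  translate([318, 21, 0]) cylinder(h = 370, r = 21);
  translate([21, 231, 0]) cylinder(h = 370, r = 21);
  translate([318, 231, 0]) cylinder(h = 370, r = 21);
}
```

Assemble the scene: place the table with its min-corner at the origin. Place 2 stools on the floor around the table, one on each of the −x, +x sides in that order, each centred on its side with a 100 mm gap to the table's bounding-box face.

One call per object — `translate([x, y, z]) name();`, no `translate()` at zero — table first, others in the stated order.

table();
translate([-439, 308, 0]) stool();
translate([1813, 308, 0]) stool();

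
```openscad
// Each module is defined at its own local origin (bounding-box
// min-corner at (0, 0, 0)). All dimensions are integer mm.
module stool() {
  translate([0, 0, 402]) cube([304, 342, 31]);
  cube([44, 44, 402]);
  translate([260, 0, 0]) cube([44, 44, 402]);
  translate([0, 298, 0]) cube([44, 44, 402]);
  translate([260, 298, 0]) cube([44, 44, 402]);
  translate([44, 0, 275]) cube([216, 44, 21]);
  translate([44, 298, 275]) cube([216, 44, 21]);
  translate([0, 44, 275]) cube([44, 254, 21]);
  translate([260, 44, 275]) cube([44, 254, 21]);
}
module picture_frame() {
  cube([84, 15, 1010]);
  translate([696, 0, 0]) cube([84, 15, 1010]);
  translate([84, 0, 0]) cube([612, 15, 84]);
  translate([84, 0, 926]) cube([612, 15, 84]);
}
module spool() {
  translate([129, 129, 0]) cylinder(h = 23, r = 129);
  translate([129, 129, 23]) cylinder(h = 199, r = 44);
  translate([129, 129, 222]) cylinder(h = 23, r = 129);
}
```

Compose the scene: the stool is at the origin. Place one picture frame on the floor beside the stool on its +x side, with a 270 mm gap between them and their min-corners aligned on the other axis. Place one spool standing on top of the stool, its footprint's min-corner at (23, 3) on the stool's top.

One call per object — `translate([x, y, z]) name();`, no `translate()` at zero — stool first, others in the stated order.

stool();
translate([574, 0, 0]) picture_frame();
translate([23, 3, 433]) spool();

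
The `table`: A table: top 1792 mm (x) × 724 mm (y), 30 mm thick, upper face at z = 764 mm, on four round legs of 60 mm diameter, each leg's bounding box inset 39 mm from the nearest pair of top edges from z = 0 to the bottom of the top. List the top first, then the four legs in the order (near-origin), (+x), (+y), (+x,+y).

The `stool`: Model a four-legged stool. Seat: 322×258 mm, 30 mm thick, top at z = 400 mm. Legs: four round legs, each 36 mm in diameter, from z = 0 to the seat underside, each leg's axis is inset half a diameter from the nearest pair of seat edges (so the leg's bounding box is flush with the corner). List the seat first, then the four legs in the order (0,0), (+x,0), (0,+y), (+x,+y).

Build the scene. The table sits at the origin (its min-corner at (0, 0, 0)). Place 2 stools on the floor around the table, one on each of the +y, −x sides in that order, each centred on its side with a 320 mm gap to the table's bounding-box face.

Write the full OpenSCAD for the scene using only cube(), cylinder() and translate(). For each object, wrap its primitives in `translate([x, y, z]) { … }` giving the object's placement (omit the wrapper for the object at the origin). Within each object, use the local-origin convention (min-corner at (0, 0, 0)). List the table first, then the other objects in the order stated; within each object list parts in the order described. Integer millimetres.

translate([0, 0, 734]) cube([1792, 724, 30]);
translate([69, 69, 0]) cylinder(h = 734, r = 30);
translate([1723, 69, 0]) cylinder(h = 734, r = 30);
translate([69, 655, 0]) cylinder(h = 734, r = 30);
translate([1723, 655, 0]) cylinder(h = 734, r = 30);
translate([735, 1044, 0]) {
  translate([0, 0, 370]) cube([322, 258, 30]);
  translate([18, 18, 0]) cylinder(h = 370, r = 18);
  translate([304, 18, 0]) cylinder(h = 370, r = 18);
  translate([18, 240, 0]) cylinder(h = 370, r = 18);
  translate([304, 240, 0]) cylinder(h = 370, r = 18);
}
translate([-642, 233, 0]) {
  translate([0, 0, 370]) cube([322, 258, 30]);
  translate([18, 18, 0]) cylinder(h = 370, r = 18);
  translate([304, 18, 0]) cylinder(h = 370, r = 18);
  translate([18, 240, 0]) cylinder(h = 370, r = 18);
  translate([304, 240, 0]) cylinder(h = 370, r = 18);
}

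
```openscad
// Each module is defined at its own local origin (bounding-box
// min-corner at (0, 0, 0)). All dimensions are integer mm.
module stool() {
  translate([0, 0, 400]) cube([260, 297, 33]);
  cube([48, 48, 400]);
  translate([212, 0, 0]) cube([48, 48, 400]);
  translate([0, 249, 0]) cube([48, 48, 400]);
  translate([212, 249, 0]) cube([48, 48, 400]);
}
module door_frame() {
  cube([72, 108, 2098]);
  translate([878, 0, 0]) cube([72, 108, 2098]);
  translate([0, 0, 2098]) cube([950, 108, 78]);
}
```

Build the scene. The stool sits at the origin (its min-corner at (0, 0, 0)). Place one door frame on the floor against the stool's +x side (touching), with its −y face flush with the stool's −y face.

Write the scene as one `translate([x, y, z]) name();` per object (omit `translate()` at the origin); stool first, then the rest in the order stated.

stool();
translate([260, 0, 0]) door_frame();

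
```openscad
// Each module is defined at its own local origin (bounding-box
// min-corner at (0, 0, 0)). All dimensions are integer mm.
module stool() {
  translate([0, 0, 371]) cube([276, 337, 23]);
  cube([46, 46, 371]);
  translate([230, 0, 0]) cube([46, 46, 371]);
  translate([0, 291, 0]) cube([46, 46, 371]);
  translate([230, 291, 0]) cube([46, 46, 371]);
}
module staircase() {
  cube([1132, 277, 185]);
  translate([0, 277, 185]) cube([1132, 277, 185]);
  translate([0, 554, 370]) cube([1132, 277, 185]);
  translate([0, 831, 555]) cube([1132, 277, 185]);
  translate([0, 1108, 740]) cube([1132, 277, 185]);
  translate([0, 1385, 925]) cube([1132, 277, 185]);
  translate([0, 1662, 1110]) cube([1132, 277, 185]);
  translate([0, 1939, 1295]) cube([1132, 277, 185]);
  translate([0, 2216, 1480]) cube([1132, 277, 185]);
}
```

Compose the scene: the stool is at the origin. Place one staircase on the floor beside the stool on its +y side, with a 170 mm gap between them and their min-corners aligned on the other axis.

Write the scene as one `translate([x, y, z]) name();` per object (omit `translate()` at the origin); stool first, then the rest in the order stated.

stool();
translate([0, 507, 0]) staircase();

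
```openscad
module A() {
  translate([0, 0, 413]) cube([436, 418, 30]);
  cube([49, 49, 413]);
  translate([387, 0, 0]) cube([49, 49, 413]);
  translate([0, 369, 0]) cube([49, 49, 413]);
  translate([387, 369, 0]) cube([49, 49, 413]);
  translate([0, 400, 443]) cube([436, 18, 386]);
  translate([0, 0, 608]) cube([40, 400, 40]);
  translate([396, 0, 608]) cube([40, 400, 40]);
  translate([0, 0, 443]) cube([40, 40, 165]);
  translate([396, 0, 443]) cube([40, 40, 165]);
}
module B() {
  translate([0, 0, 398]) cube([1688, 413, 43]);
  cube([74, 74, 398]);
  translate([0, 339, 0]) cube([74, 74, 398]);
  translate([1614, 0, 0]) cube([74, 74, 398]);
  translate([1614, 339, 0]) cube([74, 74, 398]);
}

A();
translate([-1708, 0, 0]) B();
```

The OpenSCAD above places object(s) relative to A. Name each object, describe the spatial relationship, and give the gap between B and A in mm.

A is a chair. B is a bench. The bench is on the floor beside the chair on its −x side. The gap between the bench and the chair is 20 mm.

The bench's nearest face is 20 mm from the chair's −x face.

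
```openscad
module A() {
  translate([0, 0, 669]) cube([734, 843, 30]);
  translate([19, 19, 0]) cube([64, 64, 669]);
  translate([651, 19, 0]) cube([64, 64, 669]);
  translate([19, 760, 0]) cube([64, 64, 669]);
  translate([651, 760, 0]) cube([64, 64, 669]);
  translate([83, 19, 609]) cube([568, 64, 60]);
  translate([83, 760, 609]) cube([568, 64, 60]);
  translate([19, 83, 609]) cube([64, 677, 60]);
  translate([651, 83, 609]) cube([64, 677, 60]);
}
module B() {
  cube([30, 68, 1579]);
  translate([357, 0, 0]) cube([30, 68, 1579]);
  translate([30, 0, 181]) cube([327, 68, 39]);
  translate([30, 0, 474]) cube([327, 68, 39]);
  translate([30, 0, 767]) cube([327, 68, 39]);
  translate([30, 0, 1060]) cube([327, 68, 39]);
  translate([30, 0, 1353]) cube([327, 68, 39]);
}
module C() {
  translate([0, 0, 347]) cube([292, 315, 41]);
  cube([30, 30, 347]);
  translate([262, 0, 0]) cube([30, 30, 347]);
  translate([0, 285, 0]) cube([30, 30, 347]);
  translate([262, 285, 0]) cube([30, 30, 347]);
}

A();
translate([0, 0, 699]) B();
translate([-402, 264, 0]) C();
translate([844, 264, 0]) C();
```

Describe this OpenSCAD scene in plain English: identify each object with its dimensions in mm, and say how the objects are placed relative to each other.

A is a rectangular dining table. The top is 734×843×30 mm with its upper surface at z = 699 mm. It stands on four 64×64 mm square legs, each inset 19 mm from the nearest pair of top edges, running from the floor to the underside of the top. Four apron rails, 64 mm thick and 60 mm tall, run between adjacent legs with their top edges flush with the underside of the top and their outer faces flush with the legs' outer faces.

B is a wooden ladder with two side rails of 30×68 mm section and 1579 mm height, set 387 mm apart overall. Between them run 5 rectangular rungs (68 mm deep, 39 mm thick), front faces flush with the rails' −y face. The bottom of the first rung is 181 mm above the floor and each subsequent rung is 293 mm higher than the one below.

C is a four-legged stool. The seat is 292×315 mm, 41 mm thick, top at z = 388 mm. It stands on four square legs, each 30×30 mm in cross-section, from z = 0 to the seat underside, each flush with a corner of the seat.

The ladder is on top of the table. Two stools sit around the table at the −x, +x sides.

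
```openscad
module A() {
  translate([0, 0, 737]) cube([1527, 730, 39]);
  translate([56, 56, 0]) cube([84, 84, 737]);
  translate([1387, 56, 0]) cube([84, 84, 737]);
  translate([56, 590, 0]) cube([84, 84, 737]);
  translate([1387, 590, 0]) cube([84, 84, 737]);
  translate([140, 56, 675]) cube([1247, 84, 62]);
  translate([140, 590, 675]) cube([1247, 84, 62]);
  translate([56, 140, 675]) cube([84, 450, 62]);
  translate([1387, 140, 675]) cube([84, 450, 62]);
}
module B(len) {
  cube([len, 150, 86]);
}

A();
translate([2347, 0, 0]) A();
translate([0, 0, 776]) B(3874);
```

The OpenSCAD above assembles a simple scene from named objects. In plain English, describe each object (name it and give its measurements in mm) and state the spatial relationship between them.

A is a table: top 1527 mm (x) × 730 mm (y), 39 mm thick, upper face at z = 776 mm, on four 84×84 mm square legs, each inset 56 mm from the nearest pair of top edges, running from z = 0 to the bottom of the top. Four apron rails, 84 mm thick and 62 mm tall, run between adjacent legs with their top edges flush with the underside of the top and their outer faces flush with the legs' outer faces.

B is a rectangular beam 3874 mm long (x), 150 mm deep (y), 86 mm thick (z).

The beam spans the tops of two tables placed 820 mm apart, resting at z = 776 mm.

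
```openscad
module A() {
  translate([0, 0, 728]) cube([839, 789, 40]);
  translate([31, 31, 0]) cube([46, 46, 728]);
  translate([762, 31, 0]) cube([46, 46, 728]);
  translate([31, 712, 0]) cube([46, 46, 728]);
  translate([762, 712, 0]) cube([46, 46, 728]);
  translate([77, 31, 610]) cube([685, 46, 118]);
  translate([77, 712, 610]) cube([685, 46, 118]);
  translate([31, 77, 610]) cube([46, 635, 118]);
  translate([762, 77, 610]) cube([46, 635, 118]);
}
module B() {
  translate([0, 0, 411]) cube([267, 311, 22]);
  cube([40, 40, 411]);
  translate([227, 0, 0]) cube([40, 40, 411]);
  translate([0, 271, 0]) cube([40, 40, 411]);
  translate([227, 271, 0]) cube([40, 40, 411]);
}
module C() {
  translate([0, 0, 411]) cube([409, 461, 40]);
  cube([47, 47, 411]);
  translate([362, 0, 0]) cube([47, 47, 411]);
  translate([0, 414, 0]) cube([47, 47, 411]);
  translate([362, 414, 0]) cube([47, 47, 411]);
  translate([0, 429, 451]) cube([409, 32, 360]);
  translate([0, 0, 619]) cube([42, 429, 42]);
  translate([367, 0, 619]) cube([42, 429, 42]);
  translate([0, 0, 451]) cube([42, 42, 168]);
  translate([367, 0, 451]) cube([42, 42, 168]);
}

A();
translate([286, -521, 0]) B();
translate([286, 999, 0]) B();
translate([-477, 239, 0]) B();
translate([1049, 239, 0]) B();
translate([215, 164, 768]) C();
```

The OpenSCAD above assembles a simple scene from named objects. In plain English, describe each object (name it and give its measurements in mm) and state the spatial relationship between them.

A is a table with a 839×789 mm rectangular top, 40 mm thick, top surface at z = 768 mm, supported by four 46×46 mm square legs, each inset 31 mm from the nearest pair of top edges, running from the floor. Four apron rails, 46 mm thick and 118 mm tall, run between adjacent legs with their top edges flush with the underside of the top and their outer faces flush with the legs' outer faces.

B is a simple wooden stool: a rectangular seat 267 mm (x) by 311 mm (y), 22 mm thick, top face at z = 433 mm, on four square legs, each 40×40 mm in cross-section. The legs rest on z = 0, each flush with a corner of the seat.

C is a chair: 409×461 mm seat, 40 mm thick, top at z = 451 mm, on four 47 mm square corner legs flush with the seat edges. A 32 mm thick backrest slab spans the full seat width, extending 360 mm above the seat top, its back face flush with the seat's +y edge. Two armrests of 42×42 mm section run along each side from the seat's front edge to the front of the backrest, top faces 210 mm above the seat top and outer faces flush with the seat's x-edges; a 42×42 mm post under the front of each armrest stands on the seat at the front corner.

Four stools sit around the table at the −y, +y, −x, +x sides. The chair is on top of the table, centred.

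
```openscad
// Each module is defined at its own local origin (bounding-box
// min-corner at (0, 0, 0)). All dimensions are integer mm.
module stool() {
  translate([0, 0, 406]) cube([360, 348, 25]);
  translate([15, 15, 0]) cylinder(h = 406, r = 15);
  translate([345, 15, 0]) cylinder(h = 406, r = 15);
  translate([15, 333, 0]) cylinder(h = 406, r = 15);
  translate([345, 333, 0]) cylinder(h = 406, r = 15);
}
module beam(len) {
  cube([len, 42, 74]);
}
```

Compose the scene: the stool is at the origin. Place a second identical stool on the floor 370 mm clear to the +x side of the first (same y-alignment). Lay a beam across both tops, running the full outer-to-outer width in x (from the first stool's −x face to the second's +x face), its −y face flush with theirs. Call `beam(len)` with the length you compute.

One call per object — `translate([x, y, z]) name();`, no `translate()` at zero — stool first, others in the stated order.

stool();
translate([730, 0, 0]) stool();
translate([0, 0, 431]) beam(1090);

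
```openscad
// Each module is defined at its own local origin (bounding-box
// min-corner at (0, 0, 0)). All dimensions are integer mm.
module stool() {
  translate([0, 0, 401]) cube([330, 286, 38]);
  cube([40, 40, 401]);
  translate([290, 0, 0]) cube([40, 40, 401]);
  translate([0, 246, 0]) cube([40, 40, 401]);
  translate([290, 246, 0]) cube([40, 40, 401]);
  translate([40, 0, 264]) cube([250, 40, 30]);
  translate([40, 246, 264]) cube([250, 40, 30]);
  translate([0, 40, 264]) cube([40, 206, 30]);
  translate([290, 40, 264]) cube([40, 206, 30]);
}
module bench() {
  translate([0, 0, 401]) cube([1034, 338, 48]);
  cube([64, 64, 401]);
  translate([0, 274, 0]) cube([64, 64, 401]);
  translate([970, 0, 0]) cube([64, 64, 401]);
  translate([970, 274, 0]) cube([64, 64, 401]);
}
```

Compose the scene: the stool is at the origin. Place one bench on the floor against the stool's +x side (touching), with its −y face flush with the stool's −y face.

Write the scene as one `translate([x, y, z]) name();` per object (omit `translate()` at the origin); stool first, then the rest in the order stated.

stool();
translate([330, 0, 0]) bench();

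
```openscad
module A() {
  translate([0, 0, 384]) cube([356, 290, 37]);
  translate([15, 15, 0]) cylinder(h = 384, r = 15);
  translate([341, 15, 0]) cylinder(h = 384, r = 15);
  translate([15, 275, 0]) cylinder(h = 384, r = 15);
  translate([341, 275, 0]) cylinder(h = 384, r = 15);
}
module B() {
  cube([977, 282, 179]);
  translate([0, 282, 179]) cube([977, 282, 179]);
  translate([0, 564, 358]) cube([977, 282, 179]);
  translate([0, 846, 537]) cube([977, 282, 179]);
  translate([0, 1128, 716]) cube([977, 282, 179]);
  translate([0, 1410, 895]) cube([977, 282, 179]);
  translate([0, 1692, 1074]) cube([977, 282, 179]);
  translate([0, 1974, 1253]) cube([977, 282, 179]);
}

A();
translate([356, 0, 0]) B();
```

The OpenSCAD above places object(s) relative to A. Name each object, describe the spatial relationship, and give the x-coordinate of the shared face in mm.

A is a stool. B is a staircase. The staircase is against the stool's +x side, with their −y faces flush. The x-coordinate of the shared face is 356 mm.

The stool's +x face and the staircase's −x face are both at x = 356 mm.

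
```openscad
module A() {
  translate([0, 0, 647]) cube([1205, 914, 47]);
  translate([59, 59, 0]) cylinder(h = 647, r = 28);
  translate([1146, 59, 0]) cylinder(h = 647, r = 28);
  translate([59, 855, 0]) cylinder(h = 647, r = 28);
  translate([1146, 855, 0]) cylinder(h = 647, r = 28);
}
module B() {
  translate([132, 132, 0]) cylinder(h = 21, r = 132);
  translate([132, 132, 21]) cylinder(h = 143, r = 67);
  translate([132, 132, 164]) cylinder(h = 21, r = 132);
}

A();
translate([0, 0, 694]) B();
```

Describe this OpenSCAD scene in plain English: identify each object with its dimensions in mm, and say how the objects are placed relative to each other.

A is a table: top 1205 mm (x) × 914 mm (y), 47 mm thick, upper face at z = 694 mm, on four round legs of 56 mm diameter, each leg's bounding box inset 31 mm from the nearest pair of top edges, running from z = 0 to the bottom of the top.

B is a spool: two coaxial disc flanges of radius 132 mm and thickness 21 mm, joined by a core cylinder of radius 67 mm and height 143 mm. The lower flange rests on z = 0 and the three cylinders share a vertical axis.

The spool is on top of the table.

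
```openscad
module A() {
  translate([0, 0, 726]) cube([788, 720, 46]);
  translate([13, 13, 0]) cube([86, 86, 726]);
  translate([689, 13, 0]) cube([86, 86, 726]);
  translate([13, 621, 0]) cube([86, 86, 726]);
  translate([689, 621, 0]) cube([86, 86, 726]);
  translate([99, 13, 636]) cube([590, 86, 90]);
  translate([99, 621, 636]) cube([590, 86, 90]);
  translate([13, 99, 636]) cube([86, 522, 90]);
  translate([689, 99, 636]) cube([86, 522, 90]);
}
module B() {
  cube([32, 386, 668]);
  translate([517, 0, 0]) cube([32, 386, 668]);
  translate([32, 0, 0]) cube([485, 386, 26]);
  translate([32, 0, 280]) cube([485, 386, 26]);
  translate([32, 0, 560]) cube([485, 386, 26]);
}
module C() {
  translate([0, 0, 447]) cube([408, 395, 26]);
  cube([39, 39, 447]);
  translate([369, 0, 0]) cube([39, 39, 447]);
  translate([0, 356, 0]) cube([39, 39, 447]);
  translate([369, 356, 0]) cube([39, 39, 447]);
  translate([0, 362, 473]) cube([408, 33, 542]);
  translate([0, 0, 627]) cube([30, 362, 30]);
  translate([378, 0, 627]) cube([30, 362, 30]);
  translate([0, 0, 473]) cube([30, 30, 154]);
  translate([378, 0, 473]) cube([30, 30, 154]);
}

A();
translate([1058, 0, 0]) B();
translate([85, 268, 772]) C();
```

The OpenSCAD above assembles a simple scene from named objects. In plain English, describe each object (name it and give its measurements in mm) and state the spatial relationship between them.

A is a table: top 788 mm (x) × 720 mm (y), 46 mm thick, upper face at z = 772 mm, on four 86×86 mm square legs, each inset 13 mm from the nearest pair of top edges, running from z = 0 to the bottom of the top. Four apron rails, 86 mm thick and 90 mm tall, run between adjacent legs with their top edges flush with the underside of the top and their outer faces flush with the legs' outer faces.

B is an open bookshelf. Two side panels, each 32 mm thick, 386 mm deep and 668 mm tall, stand 549 mm apart (outside-to-outside). Between them sit 3 shelves, each 26 mm thick and 386 mm deep, spanning the full gap between the sides. The bottom shelf rests on the floor (its underside at z = 0) and the clear gap between one shelf's top and the next shelf's underside is 254 mm.

C is a chair. The seat is a 408×395×26 mm slab with its top at z = 473 mm, on four 39×39 mm corner legs (flush with the seat edges, standing on z = 0). A flat backrest 33 mm thick, 542 mm tall, spans the full seat width and rises from the seat top along its +y edge, rear face flush with the rear of the seat. Two armrests of 30×30 mm section run along each side from the seat's front edge to the front of the backrest, top faces 184 mm above the seat top and outer faces flush with the seat's x-edges; a 30×30 mm post under the front of each armrest stands on the seat at the front corner.

The bookshelf is on the floor beside the table on its +x side. The chair is on top of the table.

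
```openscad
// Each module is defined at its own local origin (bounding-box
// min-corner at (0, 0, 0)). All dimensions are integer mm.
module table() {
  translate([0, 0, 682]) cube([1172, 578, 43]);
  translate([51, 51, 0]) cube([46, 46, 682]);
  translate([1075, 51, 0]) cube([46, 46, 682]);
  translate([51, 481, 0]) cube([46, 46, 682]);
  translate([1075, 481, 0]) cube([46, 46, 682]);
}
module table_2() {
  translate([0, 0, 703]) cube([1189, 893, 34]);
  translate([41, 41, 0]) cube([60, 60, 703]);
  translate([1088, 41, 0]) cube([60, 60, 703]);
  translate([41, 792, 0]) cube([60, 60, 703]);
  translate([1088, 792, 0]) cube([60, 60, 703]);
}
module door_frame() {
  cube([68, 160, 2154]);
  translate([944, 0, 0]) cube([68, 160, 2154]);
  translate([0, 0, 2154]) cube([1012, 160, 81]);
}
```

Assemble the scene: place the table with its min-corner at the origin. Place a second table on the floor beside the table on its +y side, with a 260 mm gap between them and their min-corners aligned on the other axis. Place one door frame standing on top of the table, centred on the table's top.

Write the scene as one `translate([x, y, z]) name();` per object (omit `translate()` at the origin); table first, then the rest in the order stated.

table();
translate([0, 838, 0]) table_2();
translate([80, 209, 725]) door_frame();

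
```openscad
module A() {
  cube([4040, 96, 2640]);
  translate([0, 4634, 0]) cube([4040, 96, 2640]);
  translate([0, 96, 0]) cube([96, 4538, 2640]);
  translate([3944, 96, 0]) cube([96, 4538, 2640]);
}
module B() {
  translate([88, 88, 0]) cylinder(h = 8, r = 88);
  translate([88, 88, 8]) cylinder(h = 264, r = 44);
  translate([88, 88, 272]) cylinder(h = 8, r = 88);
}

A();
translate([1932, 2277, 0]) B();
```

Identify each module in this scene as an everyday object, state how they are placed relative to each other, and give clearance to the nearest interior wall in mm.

Clearances: x = 1836, y = 2181; minimum 1836 mm.

A is a house frame. B is a spool. The spool sits inside the house frame, centred. The clearance to the nearest interior wall is 1836 mm.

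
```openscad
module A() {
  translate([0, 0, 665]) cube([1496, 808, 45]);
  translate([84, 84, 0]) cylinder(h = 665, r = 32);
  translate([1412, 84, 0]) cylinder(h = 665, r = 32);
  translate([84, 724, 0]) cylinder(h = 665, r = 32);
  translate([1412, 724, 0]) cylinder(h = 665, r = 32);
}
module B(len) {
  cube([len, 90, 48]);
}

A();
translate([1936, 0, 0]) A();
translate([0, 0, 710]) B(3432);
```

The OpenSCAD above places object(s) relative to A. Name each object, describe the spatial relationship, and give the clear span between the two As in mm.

Second table starts at x = 1936; first ends at x = 1496; clear span = 1936 − 1496 = 440 mm.

A is a table. B is a beam. A beam spans the tops of two tables. The clear span between the two tables is 440 mm.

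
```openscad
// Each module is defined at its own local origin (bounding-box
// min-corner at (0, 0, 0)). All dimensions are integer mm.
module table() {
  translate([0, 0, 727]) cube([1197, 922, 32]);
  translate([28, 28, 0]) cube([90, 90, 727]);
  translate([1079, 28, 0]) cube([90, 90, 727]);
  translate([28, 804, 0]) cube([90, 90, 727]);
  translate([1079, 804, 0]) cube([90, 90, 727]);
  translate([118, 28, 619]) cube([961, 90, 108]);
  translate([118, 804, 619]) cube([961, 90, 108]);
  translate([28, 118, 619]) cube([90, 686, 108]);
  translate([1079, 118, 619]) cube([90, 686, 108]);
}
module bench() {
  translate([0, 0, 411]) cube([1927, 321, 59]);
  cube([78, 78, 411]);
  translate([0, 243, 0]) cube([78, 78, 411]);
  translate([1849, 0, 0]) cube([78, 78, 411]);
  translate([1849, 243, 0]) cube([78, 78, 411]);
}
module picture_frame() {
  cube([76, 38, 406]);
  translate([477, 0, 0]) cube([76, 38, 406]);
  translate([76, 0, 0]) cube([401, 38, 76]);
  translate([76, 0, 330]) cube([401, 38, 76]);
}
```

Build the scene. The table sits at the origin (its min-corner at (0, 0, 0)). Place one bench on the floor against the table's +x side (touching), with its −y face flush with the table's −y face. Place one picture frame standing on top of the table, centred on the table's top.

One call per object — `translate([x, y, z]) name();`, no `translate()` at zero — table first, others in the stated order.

table();
translate([1197, 0, 0]) bench();
translate([322, 442, 759]) picture_frame();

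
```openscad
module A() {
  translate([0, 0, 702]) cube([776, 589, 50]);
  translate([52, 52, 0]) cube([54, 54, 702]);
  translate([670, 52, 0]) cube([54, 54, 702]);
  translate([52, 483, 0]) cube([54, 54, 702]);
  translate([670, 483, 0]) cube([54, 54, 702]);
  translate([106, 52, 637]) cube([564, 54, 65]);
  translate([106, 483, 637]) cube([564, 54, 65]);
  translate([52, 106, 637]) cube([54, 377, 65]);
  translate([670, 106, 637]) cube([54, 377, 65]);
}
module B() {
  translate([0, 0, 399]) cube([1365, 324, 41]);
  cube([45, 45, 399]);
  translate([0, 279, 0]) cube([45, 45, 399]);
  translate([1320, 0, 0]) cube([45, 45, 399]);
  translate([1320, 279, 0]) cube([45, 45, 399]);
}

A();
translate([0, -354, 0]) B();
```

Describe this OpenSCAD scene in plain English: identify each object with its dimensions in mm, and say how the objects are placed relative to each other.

A is a rectangular dining table. The top is 776×589×50 mm with its upper surface at z = 752 mm. It stands on four 54×54 mm square legs, each inset 52 mm from the nearest pair of top edges, running from the floor to the underside of the top. Four apron rails, 54 mm thick and 65 mm tall, run between adjacent legs with their top edges flush with the underside of the top and their outer faces flush with the legs' outer faces.

B is a long wooden bench with a 1365 mm (x) × 324 mm (y) seat, 41 mm thick, its top surface 440 mm above the floor. Four 45 mm square legs at the seat corners, flush with the edges, run from z = 0 to the seat underside.

The bench is on the floor beside the table on its −y side.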